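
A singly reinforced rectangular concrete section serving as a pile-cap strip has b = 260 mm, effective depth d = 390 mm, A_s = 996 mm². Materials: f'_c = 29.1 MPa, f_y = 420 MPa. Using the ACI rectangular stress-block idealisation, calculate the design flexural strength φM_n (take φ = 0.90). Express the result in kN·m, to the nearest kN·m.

φM_n ≈ 135 kN·m

T = A_s f_y = 996 × 420 = 418320 N = 418.32 kN.
From C = T: a = T/(0.85 f'_c b) = 418320/(0.85 × 29.1 × 260) = 65.05 mm.
M_n = T(d − a/2) = 418.32 kN × (390 − 32.525) mm = 149.54 kN·m.
φM_n = 0.90 × 149.54 = 134.59 kN·m.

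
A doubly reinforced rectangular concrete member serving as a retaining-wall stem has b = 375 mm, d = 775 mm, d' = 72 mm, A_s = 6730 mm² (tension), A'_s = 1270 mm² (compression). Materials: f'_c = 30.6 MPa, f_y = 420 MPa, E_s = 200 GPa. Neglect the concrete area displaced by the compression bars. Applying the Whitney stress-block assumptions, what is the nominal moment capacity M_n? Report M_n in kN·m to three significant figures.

Assume both tension and compression steel yield.
Net tension couple steel: A_s − A'_s = 5460 mm².
a = (A_s − A'_s) f_y / (0.85 f'_c b) = 2293200/(0.85 × 30.6 × 375) = 235.11 mm.
c = a/β₁ = 235.11/0.831 = 282.92 mm; ε'_s = 0.003(c − d')/c = 0.0022 ≥ f_y/E_s = 0.0021, so compression steel does yield.
M_n = (A_s − A'_s) f_y (d − a/2) + A'_s f_y (d − d') = [2293200 × (775 − 117.555) + 533400 × (775 − 72)] × 10⁻⁶ = 1507.65 + 374.98 = 1882.63 kN·m.

M_n ≈ 1880 kN·m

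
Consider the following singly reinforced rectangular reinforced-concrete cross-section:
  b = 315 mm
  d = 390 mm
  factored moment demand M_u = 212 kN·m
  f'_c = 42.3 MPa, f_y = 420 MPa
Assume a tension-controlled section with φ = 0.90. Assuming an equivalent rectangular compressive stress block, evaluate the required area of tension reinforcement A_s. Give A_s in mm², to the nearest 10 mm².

A_s ≈ 1550 mm²

M_n = M_u/φ = 212/0.90 = 235.556 kN·m.
With M_n = 0.85 f'_c a b (d − a/2), solve the quadratic for a:
a = d − √(d² − 2M_n/(0.85 f'_c b)) = 390 − √(390² − 2 × 235.556×10⁶/(0.85 × 42.3 × 315)) = 57.58 mm.
A_s = 0.85 f'_c a b / f_y = 0.85 × 42.3 × 57.58 × 315 / 420 = 1552.7 mm².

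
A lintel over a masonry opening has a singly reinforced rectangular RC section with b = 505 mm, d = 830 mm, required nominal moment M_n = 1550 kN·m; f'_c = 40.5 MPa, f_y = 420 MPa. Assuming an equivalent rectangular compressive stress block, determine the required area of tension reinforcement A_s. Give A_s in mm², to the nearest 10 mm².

A_s ≈ 4780 mm²

With M_n = 0.85 f'_c a b (d − a/2), solve the quadratic for a:
a = d − √(d² − 2M_n/(0.85 f'_c b)) = 830 − √(830² − 2 × 1550×10⁶/(0.85 × 40.5 × 505)) = 115.45 mm.
A_s = 0.85 f'_c a b / f_y = 0.85 × 40.5 × 115.45 × 505 / 420 = 4778.7 mm².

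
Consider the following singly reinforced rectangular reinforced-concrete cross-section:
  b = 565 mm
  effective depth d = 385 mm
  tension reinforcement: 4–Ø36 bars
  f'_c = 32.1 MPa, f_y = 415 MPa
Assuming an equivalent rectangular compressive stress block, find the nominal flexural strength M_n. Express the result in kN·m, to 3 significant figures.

A_s = 4 × 1018 = 4072 mm².
T = A_s f_y = 4072 × 415 = 1689880 N = 1689.88 kN.
From C = T: a = T/(0.85 f'_c b) = 1689880/(0.85 × 32.1 × 565) = 109.62 mm.
M_n = T(d − a/2) = 1689.88 kN × (385 − 54.81) mm = 557.98 kN·m.

M_n ≈ 558 kN·m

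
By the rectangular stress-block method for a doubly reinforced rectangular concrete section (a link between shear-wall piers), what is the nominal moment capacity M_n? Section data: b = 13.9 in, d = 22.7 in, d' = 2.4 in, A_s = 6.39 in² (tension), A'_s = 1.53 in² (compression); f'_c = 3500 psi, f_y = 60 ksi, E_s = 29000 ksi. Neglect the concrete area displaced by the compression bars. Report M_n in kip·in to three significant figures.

Assume both steels yield.
a = (A_s − A'_s) f_y/(0.85 f'_c b) = (6.39 − 1.53) × 60/(0.85 × 3.5 × 13.9) = 7.052 in.
c = a/β₁ = 7.052/0.85 = 8.296 in; ε'_s = 0.003(c − d')/c = 0.0021 ≥ ε_y = 0.0021, so the compression steel yields.
M_n = (A_s − A'_s) f_y (d − a/2) + A'_s f_y (d − d') = 291.6 × (22.7 − 3.526) + 91.8 × (22.7 − 2.4) = 5591.1 + 1863.5 = 7454.6 kip·in.

M_n ≈ 7450 kip·in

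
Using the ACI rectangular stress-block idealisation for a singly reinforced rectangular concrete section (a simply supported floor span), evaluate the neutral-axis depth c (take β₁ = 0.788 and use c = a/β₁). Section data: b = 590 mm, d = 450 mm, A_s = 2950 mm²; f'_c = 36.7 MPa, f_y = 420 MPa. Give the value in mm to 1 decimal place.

T = A_s f_y = 2950 × 420 = 1239000 N = 1239 kN.
Setting C = 0.85 f'_c a b equal to T: a = 1239000/(0.85 × 36.7 × 590) = 67.318 mm.
With β₁ = 0.788, c = a/β₁ = 67.318/0.788 = 85.4 mm.

c ≈ 85.4 mm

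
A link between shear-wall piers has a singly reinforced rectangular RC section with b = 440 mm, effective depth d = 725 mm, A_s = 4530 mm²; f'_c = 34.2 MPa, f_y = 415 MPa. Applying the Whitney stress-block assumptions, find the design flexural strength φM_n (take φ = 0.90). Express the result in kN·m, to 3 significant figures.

T = A_s f_y = 4530 × 415 = 1879950 N = 1879.95 kN.
From C = T: a = T/(0.85 f'_c b) = 1879950/(0.85 × 34.2 × 440) = 146.98 mm.
M_n = T(d − a/2) = 1879.95 kN × (725 − 73.49) mm = 1224.81 kN·m.
φM_n = 0.90 × 1224.81 = 1102.33 kN·m.

φM_n ≈ 1100 kN·m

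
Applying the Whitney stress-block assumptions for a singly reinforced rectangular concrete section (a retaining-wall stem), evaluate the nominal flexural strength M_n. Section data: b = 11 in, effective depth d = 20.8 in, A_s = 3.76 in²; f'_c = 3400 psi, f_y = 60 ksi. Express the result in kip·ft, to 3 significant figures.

T = A_s f_y = 3.76 × 60 = 225.6 kips.
a = T/(0.85 f'_c b) = 225.6/(0.85 × 3.4 × 11) = 7.097 in.
M_n = T(d − a/2) = 225.6 × (20.8 − 3.5485) = 3891.9 kip·in = 3891.9/12 = 324.33 kip·ft.

M_n ≈ 324 kip·ft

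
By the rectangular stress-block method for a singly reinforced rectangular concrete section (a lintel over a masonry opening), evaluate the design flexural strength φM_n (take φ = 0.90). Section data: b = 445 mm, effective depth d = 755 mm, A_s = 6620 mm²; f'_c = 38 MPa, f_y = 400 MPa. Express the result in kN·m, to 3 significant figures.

T = A_s f_y = 6620 × 400 = 2648000 N = 2648 kN.
From C = T: a = T/(0.85 f'_c b) = 2648000/(0.85 × 38 × 445) = 184.23 mm.
M_n = T(d − a/2) = 2648 kN × (755 − 92.115) mm = 1755.32 kN·m.
φM_n = 0.90 × 1755.32 = 1579.79 kN·m.

φM_n ≈ 1580 kN·m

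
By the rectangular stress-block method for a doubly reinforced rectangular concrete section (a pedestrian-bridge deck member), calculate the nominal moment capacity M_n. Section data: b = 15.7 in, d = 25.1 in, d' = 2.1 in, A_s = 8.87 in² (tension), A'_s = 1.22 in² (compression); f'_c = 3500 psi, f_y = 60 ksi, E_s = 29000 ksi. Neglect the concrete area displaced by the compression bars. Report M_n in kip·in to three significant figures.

Assume both steels yield.
a = (A_s − A'_s) f_y/(0.85 f'_c b) = (8.87 − 1.22) × 60/(0.85 × 3.5 × 15.7) = 9.827 in.
c = a/β₁ = 9.827/0.85 = 11.561 in; ε'_s = 0.003(c − d')/c = 0.0025 ≥ ε_y = 0.0021, so the compression steel yields.
M_n = (A_s − A'_s) f_y (d − a/2) + A'_s f_y (d − d') = 459 × (25.1 − 4.9135) + 73.2 × (25.1 − 2.1) = 9265.6 + 1683.6 = 10949.2 kip·in.

M_n ≈ 10900 kip·in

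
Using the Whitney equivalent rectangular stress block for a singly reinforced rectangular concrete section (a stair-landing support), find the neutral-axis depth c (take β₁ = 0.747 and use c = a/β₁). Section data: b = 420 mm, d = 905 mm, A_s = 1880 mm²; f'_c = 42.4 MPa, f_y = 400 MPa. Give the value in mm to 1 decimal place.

c ≈ 66.5 mm

T = A_s f_y = 1880 × 400 = 752000 N = 752 kN.
Setting C = 0.85 f'_c a b equal to T: a = 752000/(0.85 × 42.4 × 420) = 49.680 mm.
With β₁ = 0.747, c = a/β₁ = 49.680/0.747 = 66.5 mm.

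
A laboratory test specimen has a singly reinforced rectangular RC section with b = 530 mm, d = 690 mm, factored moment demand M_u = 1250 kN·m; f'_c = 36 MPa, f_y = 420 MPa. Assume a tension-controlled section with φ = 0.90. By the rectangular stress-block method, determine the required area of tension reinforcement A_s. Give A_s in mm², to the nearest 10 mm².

M_n = M_u/φ = 1250/0.90 = 1388.89 kN·m.
With M_n = 0.85 f'_c a b (d − a/2), solve the quadratic for a:
a = d − √(d² − 2M_n/(0.85 f'_c b)) = 690 − √(690² − 2 × 1388.89×10⁶/(0.85 × 36 × 530)) = 137.89 mm.
A_s = 0.85 f'_c a b / f_y = 0.85 × 36 × 137.89 × 530 / 420 = 5324.5 mm².

A_s ≈ 5320 mm²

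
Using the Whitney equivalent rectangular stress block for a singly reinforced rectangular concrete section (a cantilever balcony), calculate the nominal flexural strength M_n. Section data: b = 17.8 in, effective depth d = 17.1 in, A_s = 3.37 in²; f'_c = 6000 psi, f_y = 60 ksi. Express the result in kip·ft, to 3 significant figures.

M_n ≈ 269 kip·ft

T = A_s f_y = 3.37 × 60 = 202.2 kips.
a = T/(0.85 f'_c b) = 202.2/(0.85 × 6 × 17.8) = 2.227 in.
M_n = T(d − a/2) = 202.2 × (17.1 − 1.1135) = 3232.5 kip·in = 3232.5/12 = 269.38 kip·ft.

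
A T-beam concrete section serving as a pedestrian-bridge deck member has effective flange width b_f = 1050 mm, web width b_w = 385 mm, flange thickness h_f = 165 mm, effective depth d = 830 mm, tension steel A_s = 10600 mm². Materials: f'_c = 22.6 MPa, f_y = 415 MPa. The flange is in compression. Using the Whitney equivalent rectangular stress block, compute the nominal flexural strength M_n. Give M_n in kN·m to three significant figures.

Tension: T = A_s f_y = 10600 × 415 = 4399000 N.
Try a within the flange: a = T/(0.85 f'_c b_f) = 4399000/(0.85 × 22.6 × 1050) = 218.09 mm.
a = 218.09 > h_f = 165 mm: the block extends into the web. Split into flange-overhang and web parts.
C_f = 0.85 f'_c (b_f − b_w) h_f = 0.85 × 22.6 × (1050 − 385) × 165 = 2107817 N.
Remaining web compression depth: a_w = (T − C_f)/(0.85 f'_c b_w) = (4399000 − 2107817)/(0.85 × 22.6 × 385) = 309.79 mm.
M_n = C_f(d − h_f/2) + (T − C_f)(d − a_w/2) = 2107817 × (830 − 82.5) + 2291183 × (830 − 154.895) = 1575.59 + 1546.79 = 3122.38 × 10⁶ N·mm.
M_n = 3122.38 kN·m.

M_n ≈ 3120 kN·m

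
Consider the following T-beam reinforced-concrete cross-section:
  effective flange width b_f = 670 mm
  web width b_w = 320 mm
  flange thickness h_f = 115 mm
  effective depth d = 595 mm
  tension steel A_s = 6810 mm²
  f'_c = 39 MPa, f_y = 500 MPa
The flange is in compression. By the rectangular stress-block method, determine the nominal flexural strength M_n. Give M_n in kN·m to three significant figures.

Tension: T = A_s f_y = 6810 × 500 = 3405000 N.
Try a within the flange: a = T/(0.85 f'_c b_f) = 3405000/(0.85 × 39 × 670) = 153.31 mm.
a = 153.31 > h_f = 115 mm: the block extends into the web. Split into flange-overhang and web parts.
C_f = 0.85 f'_c (b_f − b_w) h_f = 0.85 × 39 × (670 − 320) × 115 = 1334288 N.
Remaining web compression depth: a_w = (T − C_f)/(0.85 f'_c b_w) = (3405000 − 1334288)/(0.85 × 39 × 320) = 195.20 mm.
M_n = C_f(d − h_f/2) + (T − C_f)(d − a_w/2) = 1334288 × (595 − 57.5) + 2070712 × (595 − 97.6) = 717.18 + 1029.97 = 1747.15 × 10⁶ N·mm.
M_n = 1747.15 kN·m.

M_n ≈ 1750 kN·m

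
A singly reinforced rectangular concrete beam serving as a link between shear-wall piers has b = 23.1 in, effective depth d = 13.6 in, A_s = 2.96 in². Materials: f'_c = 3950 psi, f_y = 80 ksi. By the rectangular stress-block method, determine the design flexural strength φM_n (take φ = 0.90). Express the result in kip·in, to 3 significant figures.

φM_n ≈ 2570 kip·in

T = A_s f_y = 2.96 × 80 = 236.8 kips.
a = T/(0.85 f'_c b) = 236.8/(0.85 × 3.95 × 23.1) = 3.053 in.
M_n = T(d − a/2) = 236.8 × (13.6 − 1.5265) = 2859.0 kip·in.
φM_n = 0.90 × 2859.0 = 2573.1 kip·in.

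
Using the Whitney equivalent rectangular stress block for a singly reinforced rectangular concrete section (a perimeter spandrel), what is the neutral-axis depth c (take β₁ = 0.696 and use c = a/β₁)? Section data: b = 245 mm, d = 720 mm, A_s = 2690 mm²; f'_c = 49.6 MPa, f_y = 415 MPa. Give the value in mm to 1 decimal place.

c ≈ 155.3 mm

T = A_s f_y = 2690 × 415 = 1116350 N = 1116.35 kN.
Setting C = 0.85 f'_c a b equal to T: a = 1116350/(0.85 × 49.6 × 245) = 108.077 mm.
With β₁ = 0.696, c = a/β₁ = 108.077/0.696 = 155.3 mm.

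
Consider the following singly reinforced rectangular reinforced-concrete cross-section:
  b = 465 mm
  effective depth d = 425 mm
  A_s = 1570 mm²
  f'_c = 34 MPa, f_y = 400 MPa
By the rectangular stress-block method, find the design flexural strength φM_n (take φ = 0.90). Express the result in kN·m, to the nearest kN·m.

φM_n ≈ 227 kN·m

T = A_s f_y = 1570 × 400 = 628000 N = 628 kN.
From C = T: a = T/(0.85 f'_c b) = 628000/(0.85 × 34 × 465) = 46.73 mm.
M_n = T(d − a/2) = 628 kN × (425 − 23.365) mm = 252.23 kN·m.
φM_n = 0.90 × 252.23 = 227.01 kN·m.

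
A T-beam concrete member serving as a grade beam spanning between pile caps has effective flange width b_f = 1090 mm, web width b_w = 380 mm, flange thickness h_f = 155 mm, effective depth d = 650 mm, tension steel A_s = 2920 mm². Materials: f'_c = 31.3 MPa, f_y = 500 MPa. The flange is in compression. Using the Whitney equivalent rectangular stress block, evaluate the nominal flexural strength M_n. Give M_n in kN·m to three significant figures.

Tension: T = A_s f_y = 2920 × 500 = 1460000 N.
Try a within the flange: a = T/(0.85 f'_c b_f) = 1460000/(0.85 × 31.3 × 1090) = 50.35 mm.
Since a = 50.35 ≤ h_f = 155 mm, the stress block lies entirely in the flange; analyse as a rectangular beam of width b_f.
M_n = T(d − a/2) = 1460000 × (650 − 25.175) = 912.24 × 10⁶ N·mm.
M_n = 912.24 kN·m.

M_n ≈ 912 kN·m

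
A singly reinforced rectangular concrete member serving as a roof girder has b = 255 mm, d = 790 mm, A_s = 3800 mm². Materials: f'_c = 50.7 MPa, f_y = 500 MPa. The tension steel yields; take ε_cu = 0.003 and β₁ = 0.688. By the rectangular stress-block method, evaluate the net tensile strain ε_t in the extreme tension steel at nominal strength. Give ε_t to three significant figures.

a = A_s f_y/(0.85 f'_c b) = 172.90 mm.
β₁ = 0.688, so c = a/β₁ = 172.90/0.688 = 251.31 mm.
From the linear strain diagram with ε_cu = 0.003: ε_t = 0.003 (d − c)/c = 0.003 × (790 − 251.31)/251.31 = 0.00643.
Since ε_t ≥ 0.005, the section is tension-controlled.

ε_t ≈ 0.00643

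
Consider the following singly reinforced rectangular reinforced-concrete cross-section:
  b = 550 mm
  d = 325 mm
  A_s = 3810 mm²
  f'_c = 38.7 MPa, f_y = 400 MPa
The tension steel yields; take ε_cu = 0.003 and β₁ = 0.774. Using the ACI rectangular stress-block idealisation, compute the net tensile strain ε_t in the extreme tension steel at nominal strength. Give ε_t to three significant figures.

a = A_s f_y/(0.85 f'_c b) = 84.23 mm.
β₁ = 0.774, so c = a/β₁ = 84.23/0.774 = 108.82 mm.
From the linear strain diagram with ε_cu = 0.003: ε_t = 0.003 (d − c)/c = 0.003 × (325 − 108.82)/108.82 = 0.00596.
Since ε_t ≥ 0.005, the section is tension-controlled.

ε_t ≈ 0.00596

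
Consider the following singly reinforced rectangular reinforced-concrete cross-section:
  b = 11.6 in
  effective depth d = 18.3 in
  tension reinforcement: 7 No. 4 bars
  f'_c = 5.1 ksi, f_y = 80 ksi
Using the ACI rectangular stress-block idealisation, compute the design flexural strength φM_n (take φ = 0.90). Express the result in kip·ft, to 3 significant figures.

A_s = 7 × 0.2 = 1.4 in².
T = A_s f_y = 1.4 × 80 = 112 kips.
a = T/(0.85 f'_c b) = 112/(0.85 × 5.1 × 11.6) = 2.227 in.
M_n = T(d − a/2) = 112 × (18.3 − 1.1135) = 1924.9 kip·in = 1924.9/12 = 160.41 kip·ft.
φM_n = 0.90 × 160.41 = 144.37 kip·ft.

φM_n ≈ 144 kip·ft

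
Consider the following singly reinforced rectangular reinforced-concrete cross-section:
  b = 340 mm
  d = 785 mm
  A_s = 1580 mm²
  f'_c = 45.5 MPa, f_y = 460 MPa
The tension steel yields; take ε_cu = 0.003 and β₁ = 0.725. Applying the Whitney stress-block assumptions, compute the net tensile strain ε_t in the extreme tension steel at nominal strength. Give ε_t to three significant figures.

a = A_s f_y/(0.85 f'_c b) = 55.27 mm.
β₁ = 0.725, so c = a/β₁ = 55.27/0.725 = 76.23 mm.
From the linear strain diagram with ε_cu = 0.003: ε_t = 0.003 (d − c)/c = 0.003 × (785 − 76.23)/76.23 = 0.0279.
Since ε_t ≥ 0.005, the section is tension-controlled.

ε_t ≈ 0.0279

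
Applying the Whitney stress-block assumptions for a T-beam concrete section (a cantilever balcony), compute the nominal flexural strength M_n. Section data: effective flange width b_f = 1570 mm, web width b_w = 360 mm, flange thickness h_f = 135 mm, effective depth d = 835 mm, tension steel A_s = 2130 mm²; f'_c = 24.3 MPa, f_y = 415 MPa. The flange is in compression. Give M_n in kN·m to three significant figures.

M_n ≈ 726 kN·m

Tension: T = A_s f_y = 2130 × 415 = 883950 N.
Try a within the flange: a = T/(0.85 f'_c b_f) = 883950/(0.85 × 24.3 × 1570) = 27.26 mm.
Since a = 27.26 ≤ h_f = 135 mm, the stress block lies entirely in the flange; analyse as a rectangular beam of width b_f.
M_n = T(d − a/2) = 883950 × (835 − 13.63) = 726.05 × 10⁶ N·mm.
M_n = 726.05 kN·m.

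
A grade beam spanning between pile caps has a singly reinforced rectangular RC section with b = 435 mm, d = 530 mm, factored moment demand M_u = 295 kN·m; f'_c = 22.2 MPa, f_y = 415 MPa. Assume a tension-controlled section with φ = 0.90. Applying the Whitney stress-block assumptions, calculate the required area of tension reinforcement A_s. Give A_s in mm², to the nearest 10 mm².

M_n = M_u/φ = 295/0.90 = 327.778 kN·m.
With M_n = 0.85 f'_c a b (d − a/2), solve the quadratic for a:
a = d − √(d² − 2M_n/(0.85 f'_c b)) = 530 − √(530² − 2 × 327.778×10⁶/(0.85 × 22.2 × 435)) = 81.63 mm.
A_s = 0.85 f'_c a b / f_y = 0.85 × 22.2 × 81.63 × 435 / 415 = 1614.6 mm².

A_s ≈ 1610 mm²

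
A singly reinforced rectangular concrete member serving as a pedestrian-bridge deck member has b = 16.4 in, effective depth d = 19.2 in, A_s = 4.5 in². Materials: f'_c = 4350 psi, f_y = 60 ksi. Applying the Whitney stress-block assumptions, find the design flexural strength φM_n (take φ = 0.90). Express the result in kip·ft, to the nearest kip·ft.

T = A_s f_y = 4.5 × 60 = 270 kips.
a = T/(0.85 f'_c b) = 270/(0.85 × 4.35 × 16.4) = 4.453 in.
M_n = T(d − a/2) = 270 × (19.2 − 2.2265) = 4582.8 kip·in = 4582.8/12 = 381.90 kip·ft.
φM_n = 0.90 × 381.90 = 343.71 kip·ft.

φM_n ≈ 344 kip·ft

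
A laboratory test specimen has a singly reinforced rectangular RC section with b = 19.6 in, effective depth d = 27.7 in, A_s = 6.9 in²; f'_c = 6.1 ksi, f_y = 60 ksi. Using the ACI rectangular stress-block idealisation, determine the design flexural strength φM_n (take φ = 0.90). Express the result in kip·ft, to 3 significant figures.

T = A_s f_y = 6.9 × 60 = 414 kips.
a = T/(0.85 f'_c b) = 414/(0.85 × 6.1 × 19.6) = 4.074 in.
M_n = T(d − a/2) = 414 × (27.7 − 2.037) = 10624.5 kip·in = 10624.5/12 = 885.38 kip·ft.
φM_n = 0.90 × 885.38 = 796.84 kip·ft.

φM_n ≈ 797 kip·ft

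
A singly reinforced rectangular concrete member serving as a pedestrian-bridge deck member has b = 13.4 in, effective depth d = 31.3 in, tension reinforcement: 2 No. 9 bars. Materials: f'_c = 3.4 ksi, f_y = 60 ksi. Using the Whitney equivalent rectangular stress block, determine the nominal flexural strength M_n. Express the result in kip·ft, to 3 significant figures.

A_s = 2 × 1 = 2 in².
T = A_s f_y = 2 × 60 = 120 kips.
a = T/(0.85 f'_c b) = 120/(0.85 × 3.4 × 13.4) = 3.099 in.
M_n = T(d − a/2) = 120 × (31.3 − 1.5495) = 3570.1 kip·in = 3570.1/12 = 297.51 kip·ft.

M_n ≈ 298 kip·ft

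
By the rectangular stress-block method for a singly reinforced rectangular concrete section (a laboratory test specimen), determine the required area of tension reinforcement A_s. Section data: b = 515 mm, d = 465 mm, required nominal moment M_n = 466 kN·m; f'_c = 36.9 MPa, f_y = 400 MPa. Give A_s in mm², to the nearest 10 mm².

With M_n = 0.85 f'_c a b (d − a/2), solve the quadratic for a:
a = d − √(d² − 2M_n/(0.85 f'_c b)) = 465 − √(465² − 2 × 466×10⁶/(0.85 × 36.9 × 515)) = 66.85 mm.
A_s = 0.85 f'_c a b / f_y = 0.85 × 36.9 × 66.85 × 515 / 400 = 2699.6 mm².

A_s ≈ 2700 mm²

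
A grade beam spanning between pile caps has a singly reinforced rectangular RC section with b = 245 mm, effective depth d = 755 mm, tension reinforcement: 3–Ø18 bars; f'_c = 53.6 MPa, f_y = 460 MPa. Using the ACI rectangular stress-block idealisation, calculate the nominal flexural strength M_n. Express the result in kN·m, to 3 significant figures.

A_s = 3 × 254 = 762 mm².
T = A_s f_y = 762 × 460 = 350520 N = 350.52 kN.
From C = T: a = T/(0.85 f'_c b) = 350520/(0.85 × 53.6 × 245) = 31.40 mm.
M_n = T(d − a/2) = 350.52 kN × (755 − 15.7) mm = 259.14 kN·m.

M_n ≈ 259 kN·m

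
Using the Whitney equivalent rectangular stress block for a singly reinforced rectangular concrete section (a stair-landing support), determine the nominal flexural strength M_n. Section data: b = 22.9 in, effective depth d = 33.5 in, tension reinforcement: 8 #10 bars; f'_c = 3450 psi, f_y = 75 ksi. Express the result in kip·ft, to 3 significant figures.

M_n ≈ 1770 kip·ft

A_s = 8 × 1.27 = 10.16 in².
T = A_s f_y = 10.16 × 75 = 762 kips.
a = T/(0.85 f'_c b) = 762/(0.85 × 3.45 × 22.9) = 11.347 in.
M_n = T(d − a/2) = 762 × (33.5 − 5.6735) = 21203.8 kip·in = 21203.8/12 = 1766.98 kip·ft.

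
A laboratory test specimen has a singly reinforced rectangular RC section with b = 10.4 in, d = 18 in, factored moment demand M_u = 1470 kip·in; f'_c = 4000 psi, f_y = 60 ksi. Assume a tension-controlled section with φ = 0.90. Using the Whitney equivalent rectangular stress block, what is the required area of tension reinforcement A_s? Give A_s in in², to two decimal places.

A_s ≈ 1.64 in²

M_n = M_u/φ = 1470/0.90 = 1633.33 kip·in.
From M_n = 0.85 f'_c a b (d − a/2):
a = d − √(d² − 2M_n/(0.85 f'_c b)) = 18 − √(18² − 2 × 1633.33/(0.85 × 4 × 10.4)) = 2.781 in.
A_s = 0.85 f'_c a b / f_y = 0.85 × 4 × 2.781 × 10.4 / 60 = 1.639 in².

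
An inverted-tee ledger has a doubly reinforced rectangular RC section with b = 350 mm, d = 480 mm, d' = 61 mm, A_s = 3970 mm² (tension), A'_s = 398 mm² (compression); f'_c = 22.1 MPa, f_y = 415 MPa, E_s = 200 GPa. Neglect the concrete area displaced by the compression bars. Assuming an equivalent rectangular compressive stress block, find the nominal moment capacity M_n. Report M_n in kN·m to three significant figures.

Assume both tension and compression steel yield.
Net tension couple steel: A_s − A'_s = 3572 mm².
a = (A_s − A'_s) f_y / (0.85 f'_c b) = 1482380/(0.85 × 22.1 × 350) = 225.47 mm.
c = a/β₁ = 225.47/0.85 = 265.26 mm; ε'_s = 0.003(c − d')/c = 0.0023 ≥ f_y/E_s = 0.0021, so compression steel does yield.
M_n = (A_s − A'_s) f_y (d − a/2) + A'_s f_y (d − d') = [1482380 × (480 − 112.735) + 165170 × (480 − 61)] × 10⁻⁶ = 544.43 + 69.21 = 613.64 kN·m.

M_n ≈ 614 kN·m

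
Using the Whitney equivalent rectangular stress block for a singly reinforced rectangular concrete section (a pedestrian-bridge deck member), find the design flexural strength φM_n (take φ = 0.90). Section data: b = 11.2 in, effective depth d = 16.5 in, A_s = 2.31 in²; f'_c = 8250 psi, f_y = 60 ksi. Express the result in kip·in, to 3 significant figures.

φM_n ≈ 1950 kip·in

T = A_s f_y = 2.31 × 60 = 138.6 kips.
a = T/(0.85 f'_c b) = 138.6/(0.85 × 8.25 × 11.2) = 1.765 in.
M_n = T(d − a/2) = 138.6 × (16.5 − 0.8825) = 2164.6 kip·in.
φM_n = 0.90 × 2164.6 = 1948.1 kip·in.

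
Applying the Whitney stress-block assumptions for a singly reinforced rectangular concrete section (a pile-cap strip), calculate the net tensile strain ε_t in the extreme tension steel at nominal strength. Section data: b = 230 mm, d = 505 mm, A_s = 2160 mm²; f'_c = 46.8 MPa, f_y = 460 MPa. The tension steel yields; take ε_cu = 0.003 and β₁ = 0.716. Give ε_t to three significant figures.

a = A_s f_y/(0.85 f'_c b) = 108.60 mm.
β₁ = 0.716, so c = a/β₁ = 108.60/0.716 = 151.68 mm.
From the linear strain diagram with ε_cu = 0.003: ε_t = 0.003 (d − c)/c = 0.003 × (505 − 151.68)/151.68 = 0.00699.
Since ε_t ≥ 0.005, the section is tension-controlled.

ε_t ≈ 0.00699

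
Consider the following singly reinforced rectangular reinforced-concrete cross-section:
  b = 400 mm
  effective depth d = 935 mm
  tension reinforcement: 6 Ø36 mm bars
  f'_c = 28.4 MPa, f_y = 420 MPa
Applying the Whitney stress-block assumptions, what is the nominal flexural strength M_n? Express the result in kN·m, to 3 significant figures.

M_n ≈ 2060 kN·m

A_s = 6 × 1018 = 6108 mm².
T = A_s f_y = 6108 × 420 = 2565360 N = 2565.36 kN.
From C = T: a = T/(0.85 f'_c b) = 2565360/(0.85 × 28.4 × 400) = 265.68 mm.
M_n = T(d − a/2) = 2565.36 kN × (935 − 132.84) mm = 2057.83 kN·m.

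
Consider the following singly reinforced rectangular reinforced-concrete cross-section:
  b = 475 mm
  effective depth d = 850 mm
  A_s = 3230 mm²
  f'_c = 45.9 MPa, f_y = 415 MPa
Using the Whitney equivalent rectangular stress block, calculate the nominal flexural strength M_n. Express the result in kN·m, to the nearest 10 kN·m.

M_n ≈ 1090 kN·m

T = A_s f_y = 3230 × 415 = 1340450 N = 1340.45 kN.
From C = T: a = T/(0.85 f'_c b) = 1340450/(0.85 × 45.9 × 475) = 72.33 mm.
M_n = T(d − a/2) = 1340.45 kN × (850 − 36.165) mm = 1090.91 kN·m.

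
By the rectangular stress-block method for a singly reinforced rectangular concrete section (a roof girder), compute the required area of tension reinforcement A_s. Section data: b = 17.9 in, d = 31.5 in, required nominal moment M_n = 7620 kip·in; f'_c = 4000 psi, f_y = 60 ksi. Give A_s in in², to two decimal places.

A_s ≈ 4.32 in²

From M_n = 0.85 f'_c a b (d − a/2):
a = d − √(d² − 2M_n/(0.85 f'_c b)) = 31.5 − √(31.5² − 2 × 7620/(0.85 × 4 × 17.9)) = 4.263 in.
A_s = 0.85 f'_c a b / f_y = 0.85 × 4 × 4.263 × 17.9 / 60 = 4.324 in².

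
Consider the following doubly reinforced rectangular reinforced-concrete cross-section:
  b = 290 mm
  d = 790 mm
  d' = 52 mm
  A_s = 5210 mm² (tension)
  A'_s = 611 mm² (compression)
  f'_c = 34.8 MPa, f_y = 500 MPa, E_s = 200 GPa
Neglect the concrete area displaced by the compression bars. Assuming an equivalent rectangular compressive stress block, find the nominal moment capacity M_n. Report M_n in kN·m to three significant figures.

M_n ≈ 1730 kN·m

Assume both tension and compression steel yield.
Net tension couple steel: A_s − A'_s = 4599 mm².
a = (A_s − A'_s) f_y / (0.85 f'_c b) = 2299500/(0.85 × 34.8 × 290) = 268.06 mm.
c = a/β₁ = 268.06/0.801 = 334.66 mm; ε'_s = 0.003(c − d')/c = 0.0025 ≥ f_y/E_s = 0.0025, so compression steel does yield.
M_n = (A_s − A'_s) f_y (d − a/2) + A'_s f_y (d − d') = [2299500 × (790 − 134.03) + 305500 × (790 − 52)] × 10⁻⁶ = 1508.40 + 225.46 = 1733.86 kN·m.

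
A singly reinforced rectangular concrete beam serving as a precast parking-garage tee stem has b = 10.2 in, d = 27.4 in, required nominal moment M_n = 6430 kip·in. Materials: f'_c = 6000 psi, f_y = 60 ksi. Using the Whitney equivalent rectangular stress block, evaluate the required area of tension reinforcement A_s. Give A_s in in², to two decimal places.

From M_n = 0.85 f'_c a b (d − a/2):
a = d − √(d² − 2M_n/(0.85 f'_c b)) = 27.4 − √(27.4² − 2 × 6430/(0.85 × 6 × 10.2)) = 4.960 in.
A_s = 0.85 f'_c a b / f_y = 0.85 × 6 × 4.960 × 10.2 / 60 = 4.300 in².

A_s ≈ 4.30 in²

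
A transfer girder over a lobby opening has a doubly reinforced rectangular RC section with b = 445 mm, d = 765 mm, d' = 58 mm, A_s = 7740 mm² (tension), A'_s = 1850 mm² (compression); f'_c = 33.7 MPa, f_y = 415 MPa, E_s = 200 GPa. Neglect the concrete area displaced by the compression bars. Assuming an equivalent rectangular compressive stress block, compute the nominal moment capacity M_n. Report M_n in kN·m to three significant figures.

M_n ≈ 2180 kN·m

Assume both tension and compression steel yield.
Net tension couple steel: A_s − A'_s = 5890 mm².
a = (A_s − A'_s) f_y / (0.85 f'_c b) = 2444350/(0.85 × 33.7 × 445) = 191.76 mm.
c = a/β₁ = 191.76/0.809 = 237.03 mm; ε'_s = 0.003(c − d')/c = 0.0023 ≥ f_y/E_s = 0.0021, so compression steel does yield.
M_n = (A_s − A'_s) f_y (d − a/2) + A'_s f_y (d − d') = [2444350 × (765 − 95.88) + 767750 × (765 − 58)] × 10⁻⁶ = 1635.56 + 542.80 = 2178.36 kN·m.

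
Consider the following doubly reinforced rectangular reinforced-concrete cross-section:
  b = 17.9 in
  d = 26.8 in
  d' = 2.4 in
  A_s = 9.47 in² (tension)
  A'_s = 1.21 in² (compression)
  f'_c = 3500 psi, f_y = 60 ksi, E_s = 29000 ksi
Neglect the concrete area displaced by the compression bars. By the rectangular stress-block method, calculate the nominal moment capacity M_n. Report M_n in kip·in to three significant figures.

Assume both steels yield.
a = (A_s − A'_s) f_y/(0.85 f'_c b) = (9.47 − 1.21) × 60/(0.85 × 3.5 × 17.9) = 9.307 in.
c = a/β₁ = 9.307/0.85 = 10.949 in; ε'_s = 0.003(c − d')/c = 0.0023 ≥ ε_y = 0.0021, so the compression steel yields.
M_n = (A_s − A'_s) f_y (d − a/2) + A'_s f_y (d − d') = 495.6 × (26.8 − 4.6535) + 72.6 × (26.8 − 2.4) = 10975.8 + 1771.4 = 12747.2 kip·in.

M_n ≈ 12700 kip·in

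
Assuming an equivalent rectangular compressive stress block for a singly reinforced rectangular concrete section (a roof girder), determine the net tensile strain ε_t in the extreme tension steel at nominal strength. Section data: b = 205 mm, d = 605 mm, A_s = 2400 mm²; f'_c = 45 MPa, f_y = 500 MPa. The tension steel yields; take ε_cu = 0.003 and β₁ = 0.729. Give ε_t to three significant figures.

a = A_s f_y/(0.85 f'_c b) = 153.04 mm.
β₁ = 0.729, so c = a/β₁ = 153.04/0.729 = 209.93 mm.
From the linear strain diagram with ε_cu = 0.003: ε_t = 0.003 (d − c)/c = 0.003 × (605 − 209.93)/209.93 = 0.00565.
Since ε_t ≥ 0.005, the section is tension-controlled.

ε_t ≈ 0.00565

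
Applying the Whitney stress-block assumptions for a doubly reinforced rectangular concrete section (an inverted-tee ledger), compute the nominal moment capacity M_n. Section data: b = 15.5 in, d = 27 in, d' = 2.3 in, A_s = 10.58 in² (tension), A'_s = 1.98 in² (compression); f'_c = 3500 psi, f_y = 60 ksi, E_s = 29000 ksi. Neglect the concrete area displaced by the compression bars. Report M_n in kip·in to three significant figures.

Assume both steels yield.
a = (A_s − A'_s) f_y/(0.85 f'_c b) = (10.58 − 1.98) × 60/(0.85 × 3.5 × 15.5) = 11.190 in.
c = a/β₁ = 11.190/0.85 = 13.165 in; ε'_s = 0.003(c − d')/c = 0.0025 ≥ ε_y = 0.0021, so the compression steel yields.
M_n = (A_s − A'_s) f_y (d − a/2) + A'_s f_y (d − d') = 516 × (27 − 5.595) + 118.8 × (27 − 2.3) = 11045.0 + 2934.4 = 13979.4 kip·in.

M_n ≈ 14000 kip·in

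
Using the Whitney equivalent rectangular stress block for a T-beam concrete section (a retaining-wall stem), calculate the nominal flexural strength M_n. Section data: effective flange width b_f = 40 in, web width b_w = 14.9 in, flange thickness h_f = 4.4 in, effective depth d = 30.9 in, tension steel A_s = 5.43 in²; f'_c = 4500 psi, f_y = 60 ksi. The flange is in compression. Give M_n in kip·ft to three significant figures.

Tension: T = A_s f_y = 5.43 × 60 = 325.8 kips.
Try a within the flange: a = T/(0.85 f'_c b_f) = 325.8/(0.85 × 4.5 × 40) = 2.129 in.
Since a = 2.129 ≤ h_f = 4.4 in, the stress block lies entirely in the flange; analyse as a rectangular beam of width b_f.
M_n = T(d − a/2) = 325.8 × (30.9 − 1.0645) = 9720.4 kip·in.
M_n = 9720.4/12 = 810.03 kip·ft.

M_n ≈ 810 kip·ft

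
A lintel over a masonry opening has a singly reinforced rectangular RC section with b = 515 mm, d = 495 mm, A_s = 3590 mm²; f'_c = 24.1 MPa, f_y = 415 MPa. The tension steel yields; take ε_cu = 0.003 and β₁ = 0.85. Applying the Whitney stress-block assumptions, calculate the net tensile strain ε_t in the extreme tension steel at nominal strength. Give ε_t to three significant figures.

a = A_s f_y/(0.85 f'_c b) = 141.22 mm.
β₁ = 0.85, so c = a/β₁ = 141.22/0.85 = 166.14 mm.
From the linear strain diagram with ε_cu = 0.003: ε_t = 0.003 (d − c)/c = 0.003 × (495 − 166.14)/166.14 = 0.00594.
Since ε_t ≥ 0.005, the section is tension-controlled.

ε_t ≈ 0.00594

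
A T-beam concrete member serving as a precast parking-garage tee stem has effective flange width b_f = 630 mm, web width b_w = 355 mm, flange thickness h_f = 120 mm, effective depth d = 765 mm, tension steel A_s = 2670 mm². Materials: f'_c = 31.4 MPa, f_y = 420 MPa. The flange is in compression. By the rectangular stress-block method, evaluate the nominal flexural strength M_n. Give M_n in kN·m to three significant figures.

M_n ≈ 820 kN·m

Tension: T = A_s f_y = 2670 × 420 = 1121400 N.
Try a within the flange: a = T/(0.85 f'_c b_f) = 1121400/(0.85 × 31.4 × 630) = 66.69 mm.
Since a = 66.69 ≤ h_f = 120 mm, the stress block lies entirely in the flange; analyse as a rectangular beam of width b_f.
M_n = T(d − a/2) = 1121400 × (765 − 33.345) = 820.48 × 10⁶ N·mm.
M_n = 820.48 kN·m.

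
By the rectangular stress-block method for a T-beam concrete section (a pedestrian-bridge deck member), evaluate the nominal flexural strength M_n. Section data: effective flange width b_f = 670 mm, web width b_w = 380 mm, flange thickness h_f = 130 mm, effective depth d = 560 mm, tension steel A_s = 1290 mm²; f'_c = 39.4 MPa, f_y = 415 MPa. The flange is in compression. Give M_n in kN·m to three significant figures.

M_n ≈ 293 kN·m

Tension: T = A_s f_y = 1290 × 415 = 535350 N.
Try a within the flange: a = T/(0.85 f'_c b_f) = 535350/(0.85 × 39.4 × 670) = 23.86 mm.
Since a = 23.86 ≤ h_f = 130 mm, the stress block lies entirely in the flange; analyse as a rectangular beam of width b_f.
M_n = T(d − a/2) = 535350 × (560 − 11.93) = 293.41 × 10⁶ N·mm.
M_n = 293.41 kN·m.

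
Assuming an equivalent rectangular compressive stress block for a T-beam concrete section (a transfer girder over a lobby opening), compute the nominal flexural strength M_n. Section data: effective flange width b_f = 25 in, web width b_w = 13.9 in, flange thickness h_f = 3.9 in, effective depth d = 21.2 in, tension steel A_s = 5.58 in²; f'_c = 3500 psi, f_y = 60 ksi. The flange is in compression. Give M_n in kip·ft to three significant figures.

M_n ≈ 528 kip·ft

Tension: T = A_s f_y = 5.58 × 60 = 334.8 kips.
Try a within the flange: a = T/(0.85 f'_c b_f) = 334.8/(0.85 × 3.5 × 25) = 4.502 in.
a = 4.502 > h_f = 3.9 in: the block extends into the web. Split into flange-overhang and web parts.
C_f = 0.85 f'_c (b_f − b_w) h_f = 0.85 × 3.5 × (25 − 13.9) × 3.9 = 128.8 kips.
Remaining web compression depth: a_w = (T − C_f)/(0.85 f'_c b_w) = (334.8 − 128.8)/(0.85 × 3.5 × 13.9) = 4.982 in.
M_n = C_f(d − h_f/2) + (T − C_f)(d − a_w/2) = 128.8 × (21.2 − 1.95) + 206 × (21.2 − 2.491) = 2479.4 + 3854.1 = 6333.5 kip·in.
M_n = 6333.5/12 = 527.79 kip·ft.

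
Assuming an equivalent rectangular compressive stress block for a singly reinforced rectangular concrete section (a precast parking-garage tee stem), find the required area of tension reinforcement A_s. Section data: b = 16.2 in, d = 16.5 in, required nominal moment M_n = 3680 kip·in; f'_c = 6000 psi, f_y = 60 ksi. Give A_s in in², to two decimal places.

A_s ≈ 4.08 in²

From M_n = 0.85 f'_c a b (d − a/2):
a = d − √(d² − 2M_n/(0.85 f'_c b)) = 16.5 − √(16.5² − 2 × 3680/(0.85 × 6 × 16.2)) = 2.966 in.
A_s = 0.85 f'_c a b / f_y = 0.85 × 6 × 2.966 × 16.2 / 60 = 4.084 in².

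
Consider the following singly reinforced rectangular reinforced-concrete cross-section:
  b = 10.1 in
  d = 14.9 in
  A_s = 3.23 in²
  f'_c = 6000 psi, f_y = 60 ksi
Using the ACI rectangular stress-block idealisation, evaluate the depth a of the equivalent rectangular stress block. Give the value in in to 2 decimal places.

a ≈ 3.76 in

T = A_s f_y = 3.23 × 60 = 193.8 kips.
a = T/(0.85 f'_c b) = 193.8/(0.85 × 6 × 10.1) = 3.76 in.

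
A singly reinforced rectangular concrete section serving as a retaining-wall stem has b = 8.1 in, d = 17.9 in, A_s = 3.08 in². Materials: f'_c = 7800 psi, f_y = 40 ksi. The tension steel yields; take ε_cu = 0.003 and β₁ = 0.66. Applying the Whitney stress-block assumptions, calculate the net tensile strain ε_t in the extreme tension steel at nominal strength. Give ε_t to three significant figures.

a = A_s f_y/(0.85 f'_c b) = 2.294 in.
β₁ = 0.66, so c = a/β₁ = 2.294/0.66 = 3.476 in.
From the linear strain diagram with ε_cu = 0.003: ε_t = 0.003 (d − c)/c = 0.003 × (17.9 − 3.476)/3.476 = 0.0124.
Since ε_t ≥ 0.005, the section is tension-controlled.

ε_t ≈ 0.0124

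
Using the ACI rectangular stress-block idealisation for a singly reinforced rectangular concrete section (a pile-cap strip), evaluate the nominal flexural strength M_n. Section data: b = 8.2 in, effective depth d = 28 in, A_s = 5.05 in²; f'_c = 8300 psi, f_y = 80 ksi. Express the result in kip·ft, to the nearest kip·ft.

T = A_s f_y = 5.05 × 80 = 404 kips.
a = T/(0.85 f'_c b) = 404/(0.85 × 8.3 × 8.2) = 6.983 in.
M_n = T(d − a/2) = 404 × (28 − 3.4915) = 9901.4 kip·in = 9901.4/12 = 825.12 kip·ft.

M_n ≈ 825 kip·ft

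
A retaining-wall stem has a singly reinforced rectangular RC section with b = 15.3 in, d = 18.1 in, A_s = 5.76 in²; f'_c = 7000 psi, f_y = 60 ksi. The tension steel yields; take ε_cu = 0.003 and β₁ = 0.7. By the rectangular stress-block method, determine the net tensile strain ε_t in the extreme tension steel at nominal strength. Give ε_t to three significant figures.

ε_t ≈ 0.00701

a = A_s f_y/(0.85 f'_c b) = 3.796 in.
β₁ = 0.7, so c = a/β₁ = 3.796/0.7 = 5.423 in.
From the linear strain diagram with ε_cu = 0.003: ε_t = 0.003 (d − c)/c = 0.003 × (18.1 − 5.423)/5.423 = 0.00701.
Since ε_t ≥ 0.005, the section is tension-controlled.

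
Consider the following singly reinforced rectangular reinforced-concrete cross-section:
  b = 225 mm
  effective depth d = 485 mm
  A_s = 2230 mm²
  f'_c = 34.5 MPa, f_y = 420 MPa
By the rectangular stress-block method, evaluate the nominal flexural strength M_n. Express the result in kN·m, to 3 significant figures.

M_n ≈ 388 kN·m

T = A_s f_y = 2230 × 420 = 936600 N = 936.6 kN.
From C = T: a = T/(0.85 f'_c b) = 936600/(0.85 × 34.5 × 225) = 141.95 mm.
M_n = T(d − a/2) = 936.6 kN × (485 − 70.975) mm = 387.78 kN·m.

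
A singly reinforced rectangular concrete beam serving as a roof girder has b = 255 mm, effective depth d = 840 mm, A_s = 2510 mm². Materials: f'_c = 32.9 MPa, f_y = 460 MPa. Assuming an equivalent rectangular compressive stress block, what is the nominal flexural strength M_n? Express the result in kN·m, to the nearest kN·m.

M_n ≈ 876 kN·m

T = A_s f_y = 2510 × 460 = 1154600 N = 1154.6 kN.
From C = T: a = T/(0.85 f'_c b) = 1154600/(0.85 × 32.9 × 255) = 161.91 mm.
M_n = T(d − a/2) = 1154.6 kN × (840 − 80.955) mm = 876.39 kN·m.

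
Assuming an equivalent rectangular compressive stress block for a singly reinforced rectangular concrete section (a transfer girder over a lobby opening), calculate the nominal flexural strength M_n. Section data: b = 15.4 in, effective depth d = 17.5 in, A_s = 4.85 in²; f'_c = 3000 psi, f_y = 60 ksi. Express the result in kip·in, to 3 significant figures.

M_n ≈ 4010 kip·in

T = A_s f_y = 4.85 × 60 = 291 kips.
a = T/(0.85 f'_c b) = 291/(0.85 × 3 × 15.4) = 7.410 in.
M_n = T(d − a/2) = 291 × (17.5 − 3.705) = 4014.3 kip·in.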